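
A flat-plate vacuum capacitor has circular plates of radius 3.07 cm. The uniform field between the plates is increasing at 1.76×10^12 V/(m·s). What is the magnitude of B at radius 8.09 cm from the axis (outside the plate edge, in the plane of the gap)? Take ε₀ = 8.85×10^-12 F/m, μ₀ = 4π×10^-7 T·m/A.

1.14×10^-7 T

I_d = ε₀ dΦ_E/dt = ε₀ πR² (dE/dt) = (8.85×10^-12)(2.961×10^-3)(1.76×10^12) = 0.04612 A through the full plate area.
For r ≥ R the full I_d is enclosed: B = μ₀ I_d/(2πr) = (4π×10^-7)(0.04612)/(2π·0.0809) = 1.14×10^-7 T.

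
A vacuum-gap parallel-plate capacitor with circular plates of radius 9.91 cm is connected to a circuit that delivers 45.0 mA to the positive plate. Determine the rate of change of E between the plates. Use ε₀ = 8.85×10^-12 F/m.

1.65×10^11 V/(m·s)

Charge continuity gives I_d = I = 0.0450 A between the plates.
Then dE/dt = I_d/(ε₀A) = 1.65×10^11 V/(m·s).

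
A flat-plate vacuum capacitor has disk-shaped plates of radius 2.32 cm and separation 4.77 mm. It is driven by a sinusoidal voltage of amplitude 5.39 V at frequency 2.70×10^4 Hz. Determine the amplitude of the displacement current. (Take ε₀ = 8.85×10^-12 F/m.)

2.87×10^-6 A

The displacement current equals the conduction current C dV/dt, which peaks at C V₀ ω.
With C = ε₀A/d = (8.85×10^-12)(1.691×10^-3)/(4.77×10^-3) = 3.137×10^-12 F and ω = 2πf = 1.696×10^5 rad/s, I_d,max = (3.137×10^-12)(5.39)(1.696×10^5) = 2.87×10^-6 A.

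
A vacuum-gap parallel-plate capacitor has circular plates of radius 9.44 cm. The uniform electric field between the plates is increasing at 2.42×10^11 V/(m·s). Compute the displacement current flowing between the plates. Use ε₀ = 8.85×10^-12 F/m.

0.0600 A

With a uniform field, Φ_E = EA, so I_d = ε₀ A dE/dt = 0.0600 A.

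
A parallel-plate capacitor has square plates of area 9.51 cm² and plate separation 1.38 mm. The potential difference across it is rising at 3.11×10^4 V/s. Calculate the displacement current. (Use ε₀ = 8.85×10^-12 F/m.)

C = ε₀A/d = (8.85×10^-12)(9.51×10^-4)/(1.38×10^-3) = 6.099×10^-12 F.
I_d = C dV/dt = (6.099×10^-12)(3.11×10^4) = 1.90×10^-7 A.

1.90×10^-7 A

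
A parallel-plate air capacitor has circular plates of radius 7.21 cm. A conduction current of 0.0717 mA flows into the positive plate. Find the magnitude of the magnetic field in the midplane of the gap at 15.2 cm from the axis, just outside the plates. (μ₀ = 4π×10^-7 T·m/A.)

By continuity the displacement current in the gap matches the conduction current: I_d = 7.17×10^-5 A.
With r > R the enclosed displacement current is the full I_d; B = μ₀ I_d / (2πr) = 9.43×10^-11 T.

9.43×10^-11 T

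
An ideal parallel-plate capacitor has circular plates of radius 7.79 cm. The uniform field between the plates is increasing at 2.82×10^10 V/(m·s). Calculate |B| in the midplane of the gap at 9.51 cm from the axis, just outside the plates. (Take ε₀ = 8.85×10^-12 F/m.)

1.00×10^-8 T

I_d = ε₀ dΦ_E/dt = ε₀ πR² (dE/dt) = (8.85×10^-12)(0.01906)(2.82×10^10) = 4.757×10^-3 A through the full plate area.
With r > R the enclosed displacement current is the full I_d; B = μ₀ I_d / (2πr) = 1.00×10^-8 T.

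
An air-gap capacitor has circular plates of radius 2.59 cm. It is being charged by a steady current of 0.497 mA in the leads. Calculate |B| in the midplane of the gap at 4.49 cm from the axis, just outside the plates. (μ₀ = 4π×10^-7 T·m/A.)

No conduction current crosses the gap, so I_d there equals the 4.97×10^-4 A in the leads.
With r > R the enclosed displacement current is the full I_d; B = μ₀ I_d / (2πr) = 2.21×10^-9 T.

2.21×10^-9 T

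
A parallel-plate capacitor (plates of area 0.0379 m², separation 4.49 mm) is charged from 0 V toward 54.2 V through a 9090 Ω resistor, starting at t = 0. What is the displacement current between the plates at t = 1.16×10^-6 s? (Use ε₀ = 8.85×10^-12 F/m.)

1.08×10^-3 A

C = ε₀A/d = (8.85×10^-12)(0.0379)/(4.49×10^-3) = 7.470×10^-11 F and τ = RC = 6.790×10^-7 s. I_d in the gap equals the RC charging current.
I_d(t) = (V₀/R) e^(−t/τ) = 5.963×10^-3 · e^(−1.708) = 1.08×10^-3 A.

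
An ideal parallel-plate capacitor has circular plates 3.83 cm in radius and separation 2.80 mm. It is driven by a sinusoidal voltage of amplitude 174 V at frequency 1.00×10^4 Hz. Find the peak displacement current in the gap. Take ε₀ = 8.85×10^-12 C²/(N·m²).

1.59×10^-4 A

The displacement current equals the conduction current C dV/dt, which peaks at C V₀ ω.
With C = ε₀A/d = (8.85×10^-12)(4.608×10^-3)/(2.80×10^-3) = 1.456×10^-11 F and ω = 2πf = 6.283×10^4 rad/s, I_d,max = (1.456×10^-11)(174)(6.283×10^4) = 1.59×10^-4 A.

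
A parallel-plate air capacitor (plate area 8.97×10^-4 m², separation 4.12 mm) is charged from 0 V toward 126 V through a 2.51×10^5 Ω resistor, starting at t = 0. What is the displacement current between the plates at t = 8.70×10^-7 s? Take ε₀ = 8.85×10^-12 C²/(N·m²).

With C = ε₀A/d = (8.85×10^-12)(8.97×10^-4)/(4.12×10^-3) = 1.927×10^-12 F, the time constant is τ = RC = 4.837×10^-7 s, so t/τ = 1.799 and e^(−t/τ) = 0.1655.
I_d = I_cond = (V₀/R) e^(−t/τ) = (5.020×10^-4)(0.1655) = 8.31×10^-5 A.

8.31×10^-5 A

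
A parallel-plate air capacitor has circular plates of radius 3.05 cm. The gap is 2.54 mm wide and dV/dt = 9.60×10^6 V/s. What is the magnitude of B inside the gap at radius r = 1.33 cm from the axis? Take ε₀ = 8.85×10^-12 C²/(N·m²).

With E = V/d, dE/dt = 3.780×10^9 V/(m·s) and πR² = 2.922×10^-3 m², giving I_d = ε₀ πR² dE/dt = 9.775×10^-5 A.
For r < R the Ampère–Maxwell law gives B(2πr) = μ₀ I_d (r²/R²), so B = μ₀ I_d r/(2πR²) = (4π×10^-7)(9.775×10^-5)(0.0133)/(2π·0.0305²) = 2.80×10^-10 T.

2.80×10^-10 T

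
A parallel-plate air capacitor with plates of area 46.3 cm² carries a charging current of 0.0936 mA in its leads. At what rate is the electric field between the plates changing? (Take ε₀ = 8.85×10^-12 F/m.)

2.28×10^9 V/(m·s)

Charge continuity gives I_d = I = 9.36×10^-5 A between the plates.
Inverting I_d = ε₀ A dE/dt gives dE/dt = 9.36×10^-5 / (8.85×10^-12 · 4.63×10^-3) = 2.28×10^9 V/(m·s).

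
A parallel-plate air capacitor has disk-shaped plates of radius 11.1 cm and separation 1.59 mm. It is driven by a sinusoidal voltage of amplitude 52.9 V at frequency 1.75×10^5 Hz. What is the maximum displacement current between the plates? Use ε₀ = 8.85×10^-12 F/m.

0.0125 A

The displacement current equals the conduction current C dV/dt, which peaks at C V₀ ω.
With C = ε₀A/d = (8.85×10^-12)(0.03871)/(1.59×10^-3) = 2.155×10^-10 F and ω = 2πf = 1.100×10^6 rad/s, I_d,max = (2.155×10^-10)(52.9)(1.100×10^6) = 0.0125 A.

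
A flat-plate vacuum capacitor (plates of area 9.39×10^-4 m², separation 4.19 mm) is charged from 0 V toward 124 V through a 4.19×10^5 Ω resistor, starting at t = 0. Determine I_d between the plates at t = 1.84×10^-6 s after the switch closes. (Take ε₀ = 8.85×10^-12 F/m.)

3.23×10^-5 A

C = ε₀A/d = (8.85×10^-12)(9.39×10^-4)/(4.19×10^-3) = 1.983×10^-12 F, so τ = RC = 8.309×10^-7 s.
The conduction current is I(t) = (V₀/R) e^(−t/τ), and the displacement current between the plates equals it.
t/τ = 2.214; I_d = (124/4.19×10^5) · e^(−2.214) = (2.959×10^-4)(0.1093) = 3.23×10^-5 A.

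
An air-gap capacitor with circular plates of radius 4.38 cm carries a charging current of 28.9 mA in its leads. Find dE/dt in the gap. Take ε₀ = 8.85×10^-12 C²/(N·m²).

The displacement current between the plates equals the conduction current, I_d = 28.9 mA.
Inverting I_d = ε₀ A dE/dt gives dE/dt = 0.0289 / (8.85×10^-12 · 6.027×10^-3) = 5.42×10^11 V/(m·s).

5.42×10^11 V/(m·s)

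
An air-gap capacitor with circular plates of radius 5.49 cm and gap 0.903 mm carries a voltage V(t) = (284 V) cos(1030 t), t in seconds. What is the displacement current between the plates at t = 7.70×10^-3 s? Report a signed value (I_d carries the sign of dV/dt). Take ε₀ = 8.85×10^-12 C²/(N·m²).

-2.71×10^-5 A

dV/dt = (284)(1030)·−sin(7.931) = -2.917×10^5 V/s.
I_d = C dV/dt with C = ε₀A/d = (8.85×10^-12)(9.469×10^-3)/(9.03×10^-4) = 9.280×10^-11 F, so I_d = (9.280×10^-11)(-2.917×10^5) = -2.71×10^-5 A.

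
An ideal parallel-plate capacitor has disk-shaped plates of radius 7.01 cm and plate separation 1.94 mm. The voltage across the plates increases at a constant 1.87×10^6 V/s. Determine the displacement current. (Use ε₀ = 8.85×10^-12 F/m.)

E = V/d so dE/dt = (dV/dt)/d = 9.639×10^8 V/(m·s), and I_d = ε₀ A dE/dt = (8.85×10^-12)(0.01544)(9.639×10^8) = 1.32×10^-4 A.

1.32×10^-4 A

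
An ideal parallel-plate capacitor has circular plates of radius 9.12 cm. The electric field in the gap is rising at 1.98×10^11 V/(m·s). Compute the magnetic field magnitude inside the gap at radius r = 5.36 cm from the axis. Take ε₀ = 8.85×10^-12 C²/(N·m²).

Total displacement current: I_d = ε₀(πR²)(dE/dt) = (8.85×10^-12)(0.02613)(1.98×10^11) = 0.04579 A.
∮B·dl = μ₀ I_d,enc with I_d,enc = I_d r²/R² = 0.01582 A; so B = μ₀ I_d,enc/(2πr) = 5.90×10^-8 T.

5.90×10^-8 T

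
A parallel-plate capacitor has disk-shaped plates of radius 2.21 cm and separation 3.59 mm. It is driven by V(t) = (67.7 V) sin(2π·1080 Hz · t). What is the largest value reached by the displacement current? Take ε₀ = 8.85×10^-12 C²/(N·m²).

(dE/dt)_max = V₀ω/d = 1.280×10^8 V/(m·s); ω = 2πf = 6786 rad/s.
I_d,max = ε₀ A (dE/dt)_max = (8.85×10^-12)(1.534×10^-3)(1.280×10^8) = 1.74×10^-6 A.

1.74×10^-6 A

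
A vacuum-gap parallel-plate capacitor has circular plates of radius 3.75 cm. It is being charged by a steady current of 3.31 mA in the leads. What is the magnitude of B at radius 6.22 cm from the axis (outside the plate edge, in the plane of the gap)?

By continuity the displacement current in the gap matches the conduction current: I_d = 3.31×10^-3 A.
With r > R the enclosed displacement current is the full I_d; B = μ₀ I_d / (2πr) = 1.06×10^-8 T.

1.06×10^-8 T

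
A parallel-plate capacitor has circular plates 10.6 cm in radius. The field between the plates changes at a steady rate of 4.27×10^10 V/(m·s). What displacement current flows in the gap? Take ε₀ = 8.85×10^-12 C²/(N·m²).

0.0133 A

I_d = ε₀ A (dE/dt) = (8.85×10^-12)(0.03530 m²)(4.27×10^10) = 0.0133 A.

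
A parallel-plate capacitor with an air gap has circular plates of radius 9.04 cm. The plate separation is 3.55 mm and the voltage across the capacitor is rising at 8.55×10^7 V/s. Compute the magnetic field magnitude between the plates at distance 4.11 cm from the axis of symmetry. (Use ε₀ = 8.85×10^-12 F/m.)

5.50×10^-9 T

dE/dt = (dV/dt)/d = 2.408×10^10 V/(m·s); I_d = ε₀(πR²)(dE/dt) = (8.85×10^-12)(0.02567)(2.408×10^10) = 5.470×10^-3 A.
For r < R the Ampère–Maxwell law gives B(2πr) = μ₀ I_d (r²/R²), so B = μ₀ I_d r/(2πR²) = (4π×10^-7)(5.470×10^-3)(0.0411)/(2π·0.0904²) = 5.50×10^-9 T.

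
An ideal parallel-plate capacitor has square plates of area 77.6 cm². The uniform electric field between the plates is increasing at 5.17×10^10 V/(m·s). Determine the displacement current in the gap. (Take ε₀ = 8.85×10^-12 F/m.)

3.55×10^-3 A

I_d = ε₀ A (dE/dt) = (8.85×10^-12)(7.76×10^-3 m²)(5.17×10^10) = 3.55×10^-3 A.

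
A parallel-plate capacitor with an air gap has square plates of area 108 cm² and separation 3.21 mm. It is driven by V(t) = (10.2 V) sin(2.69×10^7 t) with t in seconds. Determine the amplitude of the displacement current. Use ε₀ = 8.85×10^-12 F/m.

(dE/dt)_max = V₀ω/d = 8.548×10^10 V/(m·s); ω = 2.69×10^7 rad/s.
I_d,max = ε₀ A (dE/dt)_max = (8.85×10^-12)(0.0108)(8.548×10^10) = 8.17×10^-3 A.

8.17×10^-3 A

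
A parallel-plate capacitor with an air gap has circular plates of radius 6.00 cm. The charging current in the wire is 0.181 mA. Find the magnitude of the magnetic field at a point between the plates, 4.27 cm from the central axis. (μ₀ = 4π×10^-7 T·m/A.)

By continuity the displacement current in the gap matches the conduction current: I_d = 1.81×10^-4 A.
An Ampèrian loop of radius r encloses a fraction (r/R)² of I_d. Then B·2πr = μ₀ I_d (r/R)², giving B = μ₀ I_d r/(2πR²) = 4.29×10^-10 T.

4.29×10^-10 T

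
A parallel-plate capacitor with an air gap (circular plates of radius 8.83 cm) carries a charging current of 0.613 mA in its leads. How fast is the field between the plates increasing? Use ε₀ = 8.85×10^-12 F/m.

Charge continuity gives I_d = I = 6.13×10^-4 A between the plates.
Then dE/dt = I_d/(ε₀A) = 2.83×10^9 V/(m·s).

2.83×10^9 V/(m·s)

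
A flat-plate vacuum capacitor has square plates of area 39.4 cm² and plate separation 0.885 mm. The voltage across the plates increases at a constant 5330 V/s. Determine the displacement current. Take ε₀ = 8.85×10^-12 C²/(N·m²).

2.10×10^-7 A

The field between the plates is E = V/d, so dE/dt = (5330)/(8.85×10^-4 m) = 6.023×10^6 V/(m·s).
I_d = ε₀ A (dE/dt) = (8.85×10^-12)(3.94×10^-3)(6.023×10^6) = 2.10×10^-7 A.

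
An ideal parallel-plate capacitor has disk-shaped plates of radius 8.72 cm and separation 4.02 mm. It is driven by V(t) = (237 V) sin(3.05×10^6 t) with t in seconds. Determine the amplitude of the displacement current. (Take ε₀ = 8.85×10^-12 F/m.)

0.0380 A

C = ε₀A/d = (8.85×10^-12)(0.02389)/(4.02×10^-3) = 5.259×10^-11 F; ω = 3.05×10^6 rad/s.
I_d = C dV/dt, so |I_d|_max = C V₀ ω = (5.259×10^-11)(237)(3.05×10^6) = 0.0380 A.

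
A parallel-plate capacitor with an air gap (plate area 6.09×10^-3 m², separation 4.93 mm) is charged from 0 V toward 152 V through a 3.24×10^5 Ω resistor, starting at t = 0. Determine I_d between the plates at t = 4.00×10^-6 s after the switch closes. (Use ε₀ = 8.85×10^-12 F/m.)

C = ε₀A/d = (8.85×10^-12)(6.09×10^-3)/(4.93×10^-3) = 1.093×10^-11 F and τ = RC = 3.541×10^-6 s. I_d in the gap equals the RC charging current.
I_d(t) = (V₀/R) e^(−t/τ) = 4.691×10^-4 · e^(−1.130) = 1.52×10^-4 A.

1.52×10^-4 A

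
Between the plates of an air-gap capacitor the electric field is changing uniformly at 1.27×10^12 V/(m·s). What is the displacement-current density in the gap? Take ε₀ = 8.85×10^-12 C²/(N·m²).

J_d = ε₀ ∂E/∂t, so J_d = 11.2 A/m².

11.2 A/m²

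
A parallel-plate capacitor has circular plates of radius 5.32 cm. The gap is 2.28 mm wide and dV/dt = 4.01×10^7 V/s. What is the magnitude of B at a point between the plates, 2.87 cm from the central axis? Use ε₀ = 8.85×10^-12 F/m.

2.81×10^-9 T

dE/dt = (dV/dt)/d = 1.759×10^10 V/(m·s); I_d = ε₀(πR²)(dE/dt) = (8.85×10^-12)(8.891×10^-3)(1.759×10^10) = 1.384×10^-3 A.
An Ampèrian loop of radius r encloses a fraction (r/R)² of I_d. Then B·2πr = μ₀ I_d (r/R)², giving B = μ₀ I_d r/(2πR²) = 2.81×10^-9 T.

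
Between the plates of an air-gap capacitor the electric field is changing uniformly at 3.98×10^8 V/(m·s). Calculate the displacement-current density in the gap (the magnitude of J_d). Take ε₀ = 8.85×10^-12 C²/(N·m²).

3.52×10^-3 A/m²

The displacement-current density is ε₀ ∂E/∂t = (8.85×10^-12)(3.98×10^8) = 3.52×10^-3 A/m².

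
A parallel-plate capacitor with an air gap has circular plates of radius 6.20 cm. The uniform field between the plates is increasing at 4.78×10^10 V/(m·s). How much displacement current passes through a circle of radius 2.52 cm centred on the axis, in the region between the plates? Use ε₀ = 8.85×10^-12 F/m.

I_d = ε₀ dΦ_E/dt = ε₀ πR² (dE/dt) = (8.85×10^-12)(0.01208)(4.78×10^10) = 5.110×10^-3 A through the full plate area.
The field is uniform, so I_d,enc = I_d (r/R)² = (5.110×10^-3)(2.52/6.20)² = 8.44×10^-4 A.

8.44×10^-4 A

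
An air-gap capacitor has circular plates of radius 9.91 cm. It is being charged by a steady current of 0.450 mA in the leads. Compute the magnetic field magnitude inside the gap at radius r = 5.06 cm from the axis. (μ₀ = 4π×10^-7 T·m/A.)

4.64×10^-10 T

Between the plates the displacement current equals the wire current: I_d = 0.450 mA = 4.50×10^-4 A.
∮B·dl = μ₀ I_d,enc with I_d,enc = I_d r²/R² = 1.173×10^-4 A; so B = μ₀ I_d,enc/(2πr) = 4.64×10^-10 T.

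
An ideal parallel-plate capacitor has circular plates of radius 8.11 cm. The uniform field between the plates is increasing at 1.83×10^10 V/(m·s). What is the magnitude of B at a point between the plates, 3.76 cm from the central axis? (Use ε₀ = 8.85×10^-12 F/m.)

3.83×10^-9 T

Through the whole plate area (πR² = 0.02066 m²), I_d = ε₀ πR² dE/dt = 3.346×10^-3 A.
∮B·dl = μ₀ I_d,enc with I_d,enc = I_d r²/R² = 7.192×10^-4 A; so B = μ₀ I_d,enc/(2πr) = 3.83×10^-9 T.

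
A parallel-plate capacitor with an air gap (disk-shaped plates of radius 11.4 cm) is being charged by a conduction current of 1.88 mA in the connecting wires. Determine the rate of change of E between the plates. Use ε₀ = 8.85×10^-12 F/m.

Charge continuity gives I_d = I = 1.88×10^-3 A between the plates.
Then dE/dt = I_d/(ε₀A) = 5.20×10^9 V/(m·s).

5.20×10^9 V/(m·s)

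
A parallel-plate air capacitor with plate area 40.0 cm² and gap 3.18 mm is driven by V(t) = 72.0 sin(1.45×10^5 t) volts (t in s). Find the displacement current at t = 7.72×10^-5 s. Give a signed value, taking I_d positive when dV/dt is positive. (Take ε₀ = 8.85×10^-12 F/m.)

dE/dt = (V₀ω/d)·cos(ωt) with ωt = 11.194 rad: (72.0)(1.45×10^5)(0.1971)/(3.18×10^-3) = 6.471×10^8 V/(m·s).
I_d = ε₀ A dE/dt = (8.85×10^-12)(4.00×10^-3)(6.471×10^8) = 2.29×10^-5 A.

2.29×10^-5 A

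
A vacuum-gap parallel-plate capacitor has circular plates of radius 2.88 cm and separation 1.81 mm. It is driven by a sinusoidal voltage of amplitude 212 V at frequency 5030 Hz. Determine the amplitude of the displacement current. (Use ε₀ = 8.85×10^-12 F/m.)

(dE/dt)_max = V₀ω/d = 3.701×10^9 V/(m·s); ω = 2πf = 3.160×10^4 rad/s.
I_d,max = ε₀ A (dE/dt)_max = (8.85×10^-12)(2.606×10^-3)(3.701×10^9) = 8.54×10^-5 A.

8.54×10^-5 A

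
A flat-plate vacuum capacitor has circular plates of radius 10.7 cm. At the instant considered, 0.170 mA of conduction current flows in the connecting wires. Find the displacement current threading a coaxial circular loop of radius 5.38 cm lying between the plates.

4.30×10^-5 A

No conduction current crosses the gap, so I_d there equals the 1.70×10^-4 A in the leads.
Since J_d is uniform, the enclosed fraction is (r/R)² = 0.2528, giving I_d,enc = 4.30×10^-5 A.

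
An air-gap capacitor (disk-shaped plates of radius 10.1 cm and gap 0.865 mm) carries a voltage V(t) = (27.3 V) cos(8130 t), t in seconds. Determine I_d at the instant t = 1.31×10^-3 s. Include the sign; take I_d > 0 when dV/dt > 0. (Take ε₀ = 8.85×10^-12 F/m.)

dE/dt = (V₀ω/d)·−sin(ωt) with ωt = 10.6503 rad: (27.3)(8130)(0.9410)/(8.65×10^-4) = 2.414×10^8 V/(m·s).
I_d = ε₀ A dE/dt = (8.85×10^-12)(0.03205)(2.414×10^8) = 6.85×10^-5 A.

6.85×10^-5 A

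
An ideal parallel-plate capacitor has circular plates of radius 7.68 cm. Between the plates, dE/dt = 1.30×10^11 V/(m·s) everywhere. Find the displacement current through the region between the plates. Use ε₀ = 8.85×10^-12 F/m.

0.0213 A

I_d = ε₀ A (dE/dt) = (8.85×10^-12)(0.01853 m²)(1.30×10^11) = 0.0213 A.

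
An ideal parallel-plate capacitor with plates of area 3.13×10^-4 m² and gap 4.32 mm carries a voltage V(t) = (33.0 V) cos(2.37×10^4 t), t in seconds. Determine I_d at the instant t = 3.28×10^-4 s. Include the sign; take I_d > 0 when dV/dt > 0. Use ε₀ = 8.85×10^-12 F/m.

dV/dt = (33.0)(2.37×10^4)·−sin(7.7736) = -7.796×10^5 V/s.
I_d = C dV/dt with C = ε₀A/d = (8.85×10^-12)(3.13×10^-4)/(4.32×10^-3) = 6.412×10^-13 F, so I_d = (6.412×10^-13)(-7.796×10^5) = -5.00×10^-7 A.

-5.00×10^-7 A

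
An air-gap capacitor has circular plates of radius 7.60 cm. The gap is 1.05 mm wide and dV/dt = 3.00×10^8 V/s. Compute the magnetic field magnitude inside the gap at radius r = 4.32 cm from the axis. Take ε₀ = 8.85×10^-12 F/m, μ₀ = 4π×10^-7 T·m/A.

6.86×10^-8 T

dE/dt = (dV/dt)/d = 2.857×10^11 V/(m·s); I_d = ε₀(πR²)(dE/dt) = (8.85×10^-12)(0.01815)(2.857×10^11) = 0.04589 A.
An Ampèrian loop of radius r encloses a fraction (r/R)² of I_d. Then B·2πr = μ₀ I_d (r/R)², giving B = μ₀ I_d r/(2πR²) = 6.86×10^-8 T.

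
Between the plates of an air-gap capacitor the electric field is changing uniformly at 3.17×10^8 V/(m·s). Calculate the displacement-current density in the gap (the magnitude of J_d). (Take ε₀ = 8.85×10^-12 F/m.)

2.81×10^-3 A/m²

The displacement-current density is ε₀ ∂E/∂t = (8.85×10^-12)(3.17×10^8) = 2.81×10^-3 A/m².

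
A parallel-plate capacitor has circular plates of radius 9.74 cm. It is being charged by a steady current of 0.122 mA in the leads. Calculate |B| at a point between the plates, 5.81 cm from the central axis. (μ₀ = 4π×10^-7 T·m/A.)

1.49×10^-10 T

Between the plates the displacement current equals the wire current: I_d = 0.122 mA = 1.22×10^-4 A.
∮B·dl = μ₀ I_d,enc with I_d,enc = I_d r²/R² = 4.341×10^-5 A; so B = μ₀ I_d,enc/(2πr) = 1.49×10^-10 T.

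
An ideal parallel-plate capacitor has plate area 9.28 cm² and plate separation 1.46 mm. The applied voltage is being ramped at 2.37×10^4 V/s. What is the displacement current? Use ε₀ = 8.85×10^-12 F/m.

1.33×10^-7 A

The displacement current equals the charging current C dV/dt. With C = ε₀A/d = (8.85×10^-12)(9.28×10^-4)/(1.46×10^-3) = 5.625×10^-12 F, I_d = (5.625×10^-12)(2.37×10^4) = 1.33×10^-7 A.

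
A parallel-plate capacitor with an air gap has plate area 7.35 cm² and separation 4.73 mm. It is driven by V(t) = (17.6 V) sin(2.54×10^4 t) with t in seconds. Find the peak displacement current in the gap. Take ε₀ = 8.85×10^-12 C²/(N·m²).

C = ε₀A/d = (8.85×10^-12)(7.35×10^-4)/(4.73×10^-3) = 1.375×10^-12 F; ω = 2.54×10^4 rad/s.
I_d = C dV/dt, so |I_d|_max = C V₀ ω = (1.375×10^-12)(17.6)(2.54×10^4) = 6.15×10^-7 A.

6.15×10^-7 A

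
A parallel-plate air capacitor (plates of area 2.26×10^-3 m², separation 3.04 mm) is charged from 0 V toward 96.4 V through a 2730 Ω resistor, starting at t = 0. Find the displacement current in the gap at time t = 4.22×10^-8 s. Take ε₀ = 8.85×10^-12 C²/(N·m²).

3.37×10^-3 A

C = ε₀A/d = (8.85×10^-12)(2.26×10^-3)/(3.04×10^-3) = 6.579×10^-12 F, so τ = RC = 1.796×10^-8 s.
The conduction current is I(t) = (V₀/R) e^(−t/τ), and the displacement current between the plates equals it.
t/τ = 2.350; I_d = (96.4/2730) · e^(−2.350) = (0.03531)(0.09537) = 3.37×10^-3 A.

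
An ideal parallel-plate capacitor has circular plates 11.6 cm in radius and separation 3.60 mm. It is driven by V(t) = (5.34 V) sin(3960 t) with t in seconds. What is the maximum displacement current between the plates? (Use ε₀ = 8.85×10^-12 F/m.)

The displacement current equals the conduction current C dV/dt, which peaks at C V₀ ω.
With C = ε₀A/d = (8.85×10^-12)(0.04227)/(3.60×10^-3) = 1.039×10^-10 F and ω = 3960 rad/s, I_d,max = (1.039×10^-10)(5.34)(3960) = 2.20×10^-6 A.

2.20×10^-6 A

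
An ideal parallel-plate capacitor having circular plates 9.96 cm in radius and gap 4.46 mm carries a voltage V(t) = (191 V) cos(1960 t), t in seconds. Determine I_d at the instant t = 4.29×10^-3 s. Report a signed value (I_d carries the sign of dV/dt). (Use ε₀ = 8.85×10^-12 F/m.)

-1.97×10^-5 A

C = ε₀A/d = (8.85×10^-12)(0.03117)/(4.46×10^-3) = 6.185×10^-11 F. dV/dt = V₀ω·−sin(ωt); at ωt = 8.4084 rad this factor is -0.8502.
I_d = C dV/dt = (6.185×10^-11)(191)(1960)(-0.8502) = -1.97×10^-5 A.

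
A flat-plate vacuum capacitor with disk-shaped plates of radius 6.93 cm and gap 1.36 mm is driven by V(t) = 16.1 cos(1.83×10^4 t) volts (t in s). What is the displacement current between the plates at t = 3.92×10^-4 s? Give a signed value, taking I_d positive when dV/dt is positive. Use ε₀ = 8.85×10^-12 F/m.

dV/dt = (16.1)(1.83×10^4)·−sin(7.1736) = -2.290×10^5 V/s.
I_d = C dV/dt with C = ε₀A/d = (8.85×10^-12)(0.01509)/(1.36×10^-3) = 9.820×10^-11 F, so I_d = (9.820×10^-11)(-2.290×10^5) = -2.25×10^-5 A.

-2.25×10^-5 A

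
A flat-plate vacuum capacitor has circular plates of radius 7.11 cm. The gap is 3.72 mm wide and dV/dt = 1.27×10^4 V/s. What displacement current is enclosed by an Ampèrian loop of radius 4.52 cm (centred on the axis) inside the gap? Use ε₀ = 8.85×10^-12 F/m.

With E = V/d, dE/dt = 3.414×10^6 V/(m·s) and πR² = 0.01588 m², giving I_d = ε₀ πR² dE/dt = 4.798×10^-7 A.
Through an area πr² the displacement current is I_d·(πr²/πR²) = I_d (r/R)² = 1.94×10^-7 A.

1.94×10^-7 A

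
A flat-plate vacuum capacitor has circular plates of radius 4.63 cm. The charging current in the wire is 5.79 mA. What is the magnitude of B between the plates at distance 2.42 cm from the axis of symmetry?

1.31×10^-8 T

No conduction current crosses the gap, so I_d there equals the 5.79×10^-3 A in the leads.
∮B·dl = μ₀ I_d,enc with I_d,enc = I_d r²/R² = 1.582×10^-3 A; so B = μ₀ I_d,enc/(2πr) = 1.31×10^-8 T.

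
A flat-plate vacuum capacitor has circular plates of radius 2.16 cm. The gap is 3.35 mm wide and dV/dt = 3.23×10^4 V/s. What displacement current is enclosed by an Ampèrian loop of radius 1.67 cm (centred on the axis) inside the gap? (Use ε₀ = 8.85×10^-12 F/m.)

dE/dt = (dV/dt)/d = 9.642×10^6 V/(m·s); I_d = ε₀(πR²)(dE/dt) = (8.85×10^-12)(1.466×10^-3)(9.642×10^6) = 1.251×10^-7 A.
The field is uniform, so I_d,enc = I_d (r/R)² = (1.251×10^-7)(1.67/2.16)² = 7.48×10^-8 A.

7.48×10^-8 A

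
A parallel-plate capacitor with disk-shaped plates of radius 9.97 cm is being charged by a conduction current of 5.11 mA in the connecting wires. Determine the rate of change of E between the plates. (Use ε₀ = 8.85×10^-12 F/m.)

1.85×10^10 V/(m·s)

By continuity, I_d in the gap equals the 5.11 mA flowing in the wire.
Inverting I_d = ε₀ A dE/dt gives dE/dt = 5.11×10^-3 / (8.85×10^-12 · 0.03123) = 1.85×10^10 V/(m·s).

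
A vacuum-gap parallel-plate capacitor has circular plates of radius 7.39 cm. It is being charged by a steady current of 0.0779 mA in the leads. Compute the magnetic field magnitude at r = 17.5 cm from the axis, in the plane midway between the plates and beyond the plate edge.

8.90×10^-11 T

No conduction current crosses the gap, so I_d there equals the 7.79×10^-5 A in the leads.
With r > R the enclosed displacement current is the full I_d; B = μ₀ I_d / (2πr) = 8.90×10^-11 T.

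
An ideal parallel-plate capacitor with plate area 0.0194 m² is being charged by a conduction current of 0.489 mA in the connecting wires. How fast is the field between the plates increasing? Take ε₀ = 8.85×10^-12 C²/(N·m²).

The displacement current between the plates equals the conduction current, I_d = 0.489 mA.
Since I_d = ε₀ A dE/dt, dE/dt = I_d/(ε₀A) = (4.89×10^-4)/((8.85×10^-12)(0.0194)) = 2.85×10^9 V/(m·s).

2.85×10^9 V/(m·s)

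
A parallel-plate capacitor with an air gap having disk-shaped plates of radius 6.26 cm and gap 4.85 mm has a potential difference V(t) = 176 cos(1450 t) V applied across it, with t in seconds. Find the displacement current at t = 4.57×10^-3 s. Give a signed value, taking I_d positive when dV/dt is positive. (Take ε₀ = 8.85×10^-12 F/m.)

-1.93×10^-6 A

C = ε₀A/d = (8.85×10^-12)(0.01231)/(4.85×10^-3) = 2.246×10^-11 F. dV/dt = V₀ω·−sin(ωt); at ωt = 6.6265 rad this factor is -0.3366.
I_d = C dV/dt = (2.246×10^-11)(176)(1450)(-0.3366) = -1.93×10^-6 A.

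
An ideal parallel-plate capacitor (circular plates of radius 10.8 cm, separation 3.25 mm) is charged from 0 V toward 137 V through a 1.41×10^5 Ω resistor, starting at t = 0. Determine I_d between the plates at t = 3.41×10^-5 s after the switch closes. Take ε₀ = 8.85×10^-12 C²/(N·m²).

8.61×10^-5 A

C = ε₀A/d = (8.85×10^-12)(0.03664)/(3.25×10^-3) = 9.977×10^-11 F, so τ = RC = 1.407×10^-5 s.
The conduction current is I(t) = (V₀/R) e^(−t/τ), and the displacement current between the plates equals it.
t/τ = 2.424; I_d = (137/1.41×10^5) · e^(−2.424) = (9.716×10^-4)(0.08857) = 8.61×10^-5 A.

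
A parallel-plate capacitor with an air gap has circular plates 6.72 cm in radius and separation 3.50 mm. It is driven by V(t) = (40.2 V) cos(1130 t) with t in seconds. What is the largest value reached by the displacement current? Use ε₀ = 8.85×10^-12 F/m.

1.63×10^-6 A

C = ε₀A/d = (8.85×10^-12)(0.01419)/(3.50×10^-3) = 3.588×10^-11 F; ω = 1130 rad/s.
I_d = C dV/dt, so |I_d|_max = C V₀ ω = (3.588×10^-11)(40.2)(1130) = 1.63×10^-6 A.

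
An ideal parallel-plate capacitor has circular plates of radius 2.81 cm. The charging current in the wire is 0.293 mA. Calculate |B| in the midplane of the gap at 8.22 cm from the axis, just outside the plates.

7.13×10^-10 T

By continuity the displacement current in the gap matches the conduction current: I_d = 2.93×10^-4 A.
With r > R the enclosed displacement current is the full I_d; B = μ₀ I_d / (2πr) = 7.13×10^-10 T.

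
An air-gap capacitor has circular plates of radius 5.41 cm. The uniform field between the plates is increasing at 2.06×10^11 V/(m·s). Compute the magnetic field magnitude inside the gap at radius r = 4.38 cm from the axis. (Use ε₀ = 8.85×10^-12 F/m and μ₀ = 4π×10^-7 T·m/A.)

5.02×10^-8 T

Total displacement current: I_d = ε₀(πR²)(dE/dt) = (8.85×10^-12)(9.195×10^-3)(2.06×10^11) = 0.01676 A.
An Ampèrian loop of radius r encloses a fraction (r/R)² of I_d. Then B·2πr = μ₀ I_d (r/R)², giving B = μ₀ I_d r/(2πR²) = 5.02×10^-8 T.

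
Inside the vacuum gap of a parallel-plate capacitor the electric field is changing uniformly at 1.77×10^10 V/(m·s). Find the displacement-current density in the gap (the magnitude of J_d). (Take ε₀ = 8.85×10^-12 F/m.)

J_d = ε₀ ∂E/∂t, so J_d = 0.157 A/m².

0.157 A/m²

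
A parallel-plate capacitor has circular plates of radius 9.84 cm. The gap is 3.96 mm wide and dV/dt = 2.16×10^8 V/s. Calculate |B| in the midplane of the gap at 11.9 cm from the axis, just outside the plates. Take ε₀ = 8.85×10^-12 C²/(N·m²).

With E = V/d, dE/dt = 5.455×10^10 V/(m·s) and πR² = 0.03042 m², giving I_d = ε₀ πR² dE/dt = 0.01469 A.
With r > R the enclosed displacement current is the full I_d; B = μ₀ I_d / (2πr) = 2.47×10^-8 T.

2.47×10^-8 T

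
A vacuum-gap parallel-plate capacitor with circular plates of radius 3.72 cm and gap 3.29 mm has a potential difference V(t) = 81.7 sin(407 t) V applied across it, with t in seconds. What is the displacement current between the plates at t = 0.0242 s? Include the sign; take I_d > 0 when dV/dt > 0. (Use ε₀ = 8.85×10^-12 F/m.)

-3.54×10^-7 A

C = ε₀A/d = (8.85×10^-12)(4.347×10^-3)/(3.29×10^-3) = 1.169×10^-11 F. dV/dt = V₀ω·cos(ωt); at ωt = 9.8494 rad this factor is -0.9112.
I_d = C dV/dt = (1.169×10^-11)(81.7)(407)(-0.9112) = -3.54×10^-7 A.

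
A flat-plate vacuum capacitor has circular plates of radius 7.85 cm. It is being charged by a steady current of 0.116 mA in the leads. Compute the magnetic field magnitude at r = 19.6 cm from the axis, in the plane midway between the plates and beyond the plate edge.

1.18×10^-10 T

By continuity the displacement current in the gap matches the conduction current: I_d = 1.16×10^-4 A.
For r ≥ R the full I_d is enclosed: B = μ₀ I_d/(2πr) = (4π×10^-7)(1.16×10^-4)/(2π·0.196) = 1.18×10^-10 T.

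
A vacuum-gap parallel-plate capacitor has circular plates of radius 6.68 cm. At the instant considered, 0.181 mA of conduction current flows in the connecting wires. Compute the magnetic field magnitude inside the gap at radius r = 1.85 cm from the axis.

Between the plates the displacement current equals the wire current: I_d = 0.181 mA = 1.81×10^-4 A.
∮B·dl = μ₀ I_d,enc with I_d,enc = I_d r²/R² = 1.388×10^-5 A; so B = μ₀ I_d,enc/(2πr) = 1.50×10^-10 T.

1.50×10^-10 T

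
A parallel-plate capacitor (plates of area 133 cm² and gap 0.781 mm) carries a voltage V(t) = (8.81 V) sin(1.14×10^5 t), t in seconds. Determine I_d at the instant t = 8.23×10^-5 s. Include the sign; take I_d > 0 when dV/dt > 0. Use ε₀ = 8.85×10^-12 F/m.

-1.51×10^-4 A

dE/dt = (V₀ω/d)·cos(ωt) with ωt = 9.3822 rad: (8.81)(1.14×10^5)(-0.9991)/(7.81×10^-4) = -1.285×10^9 V/(m·s).
I_d = ε₀ A dE/dt = (8.85×10^-12)(0.0133)(-1.285×10^9) = -1.51×10^-4 A.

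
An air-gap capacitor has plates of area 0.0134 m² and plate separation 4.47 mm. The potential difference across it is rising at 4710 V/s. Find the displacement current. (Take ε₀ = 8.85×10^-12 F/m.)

The displacement current equals the charging current C dV/dt. With C = ε₀A/d = (8.85×10^-12)(0.0134)/(4.47×10^-3) = 2.653×10^-11 F, I_d = (2.653×10^-11)(4710) = 1.25×10^-7 A.

1.25×10^-7 A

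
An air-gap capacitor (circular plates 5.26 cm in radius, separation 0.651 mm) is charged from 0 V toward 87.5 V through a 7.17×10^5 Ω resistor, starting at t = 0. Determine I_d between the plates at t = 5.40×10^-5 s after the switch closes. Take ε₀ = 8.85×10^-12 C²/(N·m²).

6.45×10^-5 A

C = ε₀A/d = (8.85×10^-12)(8.692×10^-3)/(6.51×10^-4) = 1.182×10^-10 F, so τ = RC = 8.475×10^-5 s.
The conduction current is I(t) = (V₀/R) e^(−t/τ), and the displacement current between the plates equals it.
t/τ = 0.6372; I_d = (87.5/7.17×10^5) · e^(−0.6372) = (1.220×10^-4)(0.5288) = 6.45×10^-5 A.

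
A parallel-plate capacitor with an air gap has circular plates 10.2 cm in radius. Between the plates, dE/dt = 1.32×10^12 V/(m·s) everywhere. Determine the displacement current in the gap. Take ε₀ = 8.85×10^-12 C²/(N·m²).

0.382 A

The displacement current is ε₀ times dΦ_E/dt = ε₀ A dE/dt = (8.85×10^-12)(0.03269)(1.32×10^12) = 0.382 A.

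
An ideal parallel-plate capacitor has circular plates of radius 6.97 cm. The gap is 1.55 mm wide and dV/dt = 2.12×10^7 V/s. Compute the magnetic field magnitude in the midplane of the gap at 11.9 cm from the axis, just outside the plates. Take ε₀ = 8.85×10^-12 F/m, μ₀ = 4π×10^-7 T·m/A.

dE/dt = (dV/dt)/d = 1.368×10^10 V/(m·s); I_d = ε₀(πR²)(dE/dt) = (8.85×10^-12)(0.01526)(1.368×10^10) = 1.847×10^-3 A.
For r ≥ R the full I_d is enclosed: B = μ₀ I_d/(2πr) = (4π×10^-7)(1.847×10^-3)/(2π·0.119) = 3.10×10^-9 T.

3.10×10^-9 T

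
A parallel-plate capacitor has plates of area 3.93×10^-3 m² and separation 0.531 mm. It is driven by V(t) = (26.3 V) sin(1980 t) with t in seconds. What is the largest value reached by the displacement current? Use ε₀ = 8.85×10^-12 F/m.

C = ε₀A/d = (8.85×10^-12)(3.93×10^-3)/(5.31×10^-4) = 6.550×10^-11 F; ω = 1980 rad/s.
I_d = C dV/dt, so |I_d|_max = C V₀ ω = (6.550×10^-11)(26.3)(1980) = 3.41×10^-6 A.

3.41×10^-6 A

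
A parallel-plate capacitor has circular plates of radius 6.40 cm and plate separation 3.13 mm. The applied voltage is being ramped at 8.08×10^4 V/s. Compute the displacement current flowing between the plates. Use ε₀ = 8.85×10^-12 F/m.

The displacement current equals the charging current C dV/dt. With C = ε₀A/d = (8.85×10^-12)(0.01287)/(3.13×10^-3) = 3.639×10^-11 F, I_d = (3.639×10^-11)(8.08×10^4) = 2.94×10^-6 A.

2.94×10^-6 A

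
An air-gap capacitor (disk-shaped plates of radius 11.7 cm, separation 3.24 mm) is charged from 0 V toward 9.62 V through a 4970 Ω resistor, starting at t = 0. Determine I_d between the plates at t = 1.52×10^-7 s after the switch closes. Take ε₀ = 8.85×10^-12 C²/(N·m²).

With C = ε₀A/d = (8.85×10^-12)(0.04301)/(3.24×10^-3) = 1.175×10^-10 F, the time constant is τ = RC = 5.840×10^-7 s, so t/τ = 0.2603 and e^(−t/τ) = 0.7708.
I_d = I_cond = (V₀/R) e^(−t/τ) = (1.936×10^-3)(0.7708) = 1.49×10^-3 A.

1.49×10^-3 A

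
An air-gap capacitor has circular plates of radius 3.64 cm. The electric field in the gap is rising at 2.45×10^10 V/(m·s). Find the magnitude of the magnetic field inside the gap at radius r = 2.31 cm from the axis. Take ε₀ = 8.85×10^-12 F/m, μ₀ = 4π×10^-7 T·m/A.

3.15×10^-9 T

Total displacement current: I_d = ε₀(πR²)(dE/dt) = (8.85×10^-12)(4.162×10^-3)(2.45×10^10) = 9.024×10^-4 A.
An Ampèrian loop of radius r encloses a fraction (r/R)² of I_d. Then B·2πr = μ₀ I_d (r/R)², giving B = μ₀ I_d r/(2πR²) = 3.15×10^-9 T.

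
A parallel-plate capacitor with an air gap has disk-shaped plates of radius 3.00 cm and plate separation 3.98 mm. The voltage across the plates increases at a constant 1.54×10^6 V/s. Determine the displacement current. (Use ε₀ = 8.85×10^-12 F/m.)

C = ε₀A/d = (8.85×10^-12)(2.827×10^-3)/(3.98×10^-3) = 6.286×10^-12 F.
I_d = C dV/dt = (6.286×10^-12)(1.54×10^6) = 9.68×10^-6 A.

9.68×10^-6 A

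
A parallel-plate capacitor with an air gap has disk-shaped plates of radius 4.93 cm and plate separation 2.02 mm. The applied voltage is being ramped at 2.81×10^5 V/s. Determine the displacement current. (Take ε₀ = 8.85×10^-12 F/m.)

The field between the plates is E = V/d, so dE/dt = (2.81×10^5)/(2.02×10^-3 m) = 1.391×10^8 V/(m·s).
I_d = ε₀ A (dE/dt) = (8.85×10^-12)(7.636×10^-3)(1.391×10^8) = 9.40×10^-6 A.

9.40×10^-6 A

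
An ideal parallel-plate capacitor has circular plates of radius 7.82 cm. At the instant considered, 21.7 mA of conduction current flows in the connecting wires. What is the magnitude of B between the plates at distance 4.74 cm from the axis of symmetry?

3.36×10^-8 T

No conduction current crosses the gap, so I_d there equals the 0.0217 A in the leads.
An Ampèrian loop of radius r encloses a fraction (r/R)² of I_d. Then B·2πr = μ₀ I_d (r/R)², giving B = μ₀ I_d r/(2πR²) = 3.36×10^-8 T.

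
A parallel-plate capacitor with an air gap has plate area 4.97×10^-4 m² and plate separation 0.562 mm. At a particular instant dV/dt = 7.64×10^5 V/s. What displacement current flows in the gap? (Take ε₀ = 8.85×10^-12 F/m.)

5.98×10^-6 A

The field between the plates is E = V/d, so dE/dt = (7.64×10^5)/(5.62×10^-4 m) = 1.359×10^9 V/(m·s).
I_d = ε₀ A (dE/dt) = (8.85×10^-12)(4.97×10^-4)(1.359×10^9) = 5.98×10^-6 A.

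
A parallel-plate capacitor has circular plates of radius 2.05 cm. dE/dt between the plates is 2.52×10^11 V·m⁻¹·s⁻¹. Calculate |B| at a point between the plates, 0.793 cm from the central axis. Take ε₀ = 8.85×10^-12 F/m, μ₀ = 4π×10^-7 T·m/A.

1.11×10^-8 T

I_d = ε₀ dΦ_E/dt = ε₀ πR² (dE/dt) = (8.85×10^-12)(1.320×10^-3)(2.52×10^11) = 2.944×10^-3 A through the full plate area.
∮B·dl = μ₀ I_d,enc with I_d,enc = I_d r²/R² = 4.405×10^-4 A; so B = μ₀ I_d,enc/(2πr) = 1.11×10^-8 T.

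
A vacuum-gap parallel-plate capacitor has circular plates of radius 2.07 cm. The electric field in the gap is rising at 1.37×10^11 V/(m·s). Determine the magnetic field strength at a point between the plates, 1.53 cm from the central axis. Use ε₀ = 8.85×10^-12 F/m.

I_d = ε₀ dΦ_E/dt = ε₀ πR² (dE/dt) = (8.85×10^-12)(1.346×10^-3)(1.37×10^11) = 1.632×10^-3 A through the full plate area.
For r < R the Ampère–Maxwell law gives B(2πr) = μ₀ I_d (r²/R²), so B = μ₀ I_d r/(2πR²) = (4π×10^-7)(1.632×10^-3)(0.0153)/(2π·0.0207²) = 1.17×10^-8 T.

1.17×10^-8 T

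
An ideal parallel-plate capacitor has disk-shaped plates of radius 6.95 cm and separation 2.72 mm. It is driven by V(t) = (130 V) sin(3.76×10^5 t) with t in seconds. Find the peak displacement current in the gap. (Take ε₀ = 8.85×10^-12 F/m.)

The displacement current equals the conduction current C dV/dt, which peaks at C V₀ ω.
With C = ε₀A/d = (8.85×10^-12)(0.01517)/(2.72×10^-3) = 4.936×10^-11 F and ω = 3.76×10^5 rad/s, I_d,max = (4.936×10^-11)(130)(3.76×10^5) = 2.41×10^-3 A.

2.41×10^-3 A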